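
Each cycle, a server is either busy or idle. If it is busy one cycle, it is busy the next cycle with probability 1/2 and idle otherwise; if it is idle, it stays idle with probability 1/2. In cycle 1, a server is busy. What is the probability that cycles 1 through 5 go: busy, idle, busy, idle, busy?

Cycle 1 is given. For each transition, use the conditional probability from the current state:
P(idle | busy) = 1/2; P(busy | idle) = 1/2; P(idle | busy) = 1/2; P(busy | idle) = 1/2.
P = 1/2 × 1/2 × 1/2 × 1/2 = 1/16.

1/16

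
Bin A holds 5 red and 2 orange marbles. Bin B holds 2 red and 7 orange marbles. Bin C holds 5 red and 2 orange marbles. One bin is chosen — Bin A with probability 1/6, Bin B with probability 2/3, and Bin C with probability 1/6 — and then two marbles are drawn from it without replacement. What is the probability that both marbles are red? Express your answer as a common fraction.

From Bin A: P(both red) = (5/7)(4/6) = 10/21.
From Bin B: P(both red) = (2/9)(1/8) = 1/36.
From Bin C: P(both red) = (5/7)(4/6) = 10/21.
Total probability = (1/6)(10/21) + (2/3)(1/36) + (1/6)(10/21) = 67/378.

67/378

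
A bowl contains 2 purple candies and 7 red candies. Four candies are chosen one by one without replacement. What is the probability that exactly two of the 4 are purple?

One ordering (purple drawn first) has probability 2/9 × 1/8 × 7/7 × 6/6 = 84/3024 = 1/36.
There are C(4,2) = 6 such orderings, each equally likely, so P = 6 × 1/36 = 1/6.

1/6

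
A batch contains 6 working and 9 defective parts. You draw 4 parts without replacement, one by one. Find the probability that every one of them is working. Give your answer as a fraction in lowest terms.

P(every draw is working) = 6/15 × 5/14 × 4/13 × 3/12 = 360/32760 = 1/91.

1/91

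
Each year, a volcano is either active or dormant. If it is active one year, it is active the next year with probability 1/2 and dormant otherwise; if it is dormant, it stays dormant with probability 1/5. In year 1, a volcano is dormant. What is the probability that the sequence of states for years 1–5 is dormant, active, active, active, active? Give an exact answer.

Year 1 is given. For each transition, use the conditional probability from the current state:
P(active | dormant) = 4/5; P(active | active) = 1/2; P(active | active) = 1/2; P(active | active) = 1/2.
P = 4/5 × 1/2 × 1/2 × 1/2 = 4/40 = 1/10.

1/10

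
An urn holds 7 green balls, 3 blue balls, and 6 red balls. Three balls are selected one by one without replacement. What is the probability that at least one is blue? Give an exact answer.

137/280

P(no blue) = 13/16 × 12/15 × 11/14 = 1716/3360 = 143/280.
P(at least one) = 1 − 143/280 = 137/280.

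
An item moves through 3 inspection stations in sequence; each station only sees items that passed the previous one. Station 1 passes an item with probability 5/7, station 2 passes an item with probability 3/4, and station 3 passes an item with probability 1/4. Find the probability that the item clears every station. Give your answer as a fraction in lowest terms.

15/112

Each stage is reached only if all earlier stages succeed, so
P = 5/7 × 3/4 × 1/4 = 15/112.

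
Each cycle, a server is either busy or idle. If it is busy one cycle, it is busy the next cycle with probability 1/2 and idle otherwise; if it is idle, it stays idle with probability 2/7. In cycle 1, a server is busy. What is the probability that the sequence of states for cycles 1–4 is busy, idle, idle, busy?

Cycle 1 is given. For each transition, use the conditional probability from the current state:
P(idle | busy) = 1/2; P(idle | idle) = 2/7; P(busy | idle) = 5/7.
P = 1/2 × 2/7 × 5/7 = 10/98 = 5/49.

5/49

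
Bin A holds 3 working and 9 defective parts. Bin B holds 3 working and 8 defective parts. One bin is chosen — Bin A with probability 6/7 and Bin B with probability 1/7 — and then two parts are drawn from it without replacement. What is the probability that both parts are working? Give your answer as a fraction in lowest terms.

From Bin A: P(both working) = (3/12)(2/11) = 1/22.
From Bin B: P(both working) = (3/11)(2/10) = 3/55.
Total probability = (6/7)(1/22) + (1/7)(3/55) = 18/385.

18/385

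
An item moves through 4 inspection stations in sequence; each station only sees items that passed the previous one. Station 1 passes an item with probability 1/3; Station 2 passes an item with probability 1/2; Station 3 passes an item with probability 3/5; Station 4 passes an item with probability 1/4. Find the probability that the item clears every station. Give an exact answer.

Multiplying along the chain,
P = 1/3 × 1/2 × 3/5 × 1/4 = 3/120 = 1/40.

1/40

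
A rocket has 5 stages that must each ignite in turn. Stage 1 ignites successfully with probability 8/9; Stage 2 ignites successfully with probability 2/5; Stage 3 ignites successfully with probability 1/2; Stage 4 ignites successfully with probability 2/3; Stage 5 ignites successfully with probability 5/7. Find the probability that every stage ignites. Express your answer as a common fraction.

Multiplying along the chain,
P = 8/9 × 2/5 × 1/2 × 2/3 × 5/7 = 160/1890 = 16/189.

16/189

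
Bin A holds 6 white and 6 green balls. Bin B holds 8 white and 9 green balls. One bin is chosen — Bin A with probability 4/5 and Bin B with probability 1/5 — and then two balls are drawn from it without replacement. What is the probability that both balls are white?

From Bin A: P(both white) = (6/12)(5/11) = 5/22.
From Bin B: P(both white) = (8/17)(7/16) = 7/34.
Total probability = (4/5)(5/22) + (1/5)(7/34) = 417/1870.

417/1870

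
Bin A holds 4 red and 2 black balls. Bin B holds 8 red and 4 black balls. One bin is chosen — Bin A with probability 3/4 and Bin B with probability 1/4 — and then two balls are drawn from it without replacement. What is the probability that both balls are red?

From Bin A: P(both red) = (4/6)(3/5) = 2/5.
From Bin B: P(both red) = (8/12)(7/11) = 14/33.
Total probability = (3/4)(2/5) + (1/4)(14/33) = 67/165.

67/165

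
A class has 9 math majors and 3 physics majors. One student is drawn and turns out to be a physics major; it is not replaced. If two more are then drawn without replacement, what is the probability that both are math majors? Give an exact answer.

36/55

With the first student removed, 9 math majors remain out of 11.
P = 9/11 × 8/10 = 72/110 = 36/55.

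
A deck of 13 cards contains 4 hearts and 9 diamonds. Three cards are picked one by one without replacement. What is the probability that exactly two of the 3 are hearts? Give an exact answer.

One ordering (hearts drawn first) has probability 4/13 × 3/12 × 9/11 = 108/1716 = 9/143.
There are C(3,2) = 3 such orderings, each equally likely, so P = 3 × 9/143 = 27/143.

27/143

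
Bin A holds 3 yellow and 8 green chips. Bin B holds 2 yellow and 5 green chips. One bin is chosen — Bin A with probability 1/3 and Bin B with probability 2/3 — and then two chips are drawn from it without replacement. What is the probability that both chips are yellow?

From Bin A: P(both yellow) = (3/11)(2/10) = 3/55.
From Bin B: P(both yellow) = (2/7)(1/6) = 1/21.
Total probability = (1/3)(3/55) + (2/3)(1/21) = 173/3465.

173/3465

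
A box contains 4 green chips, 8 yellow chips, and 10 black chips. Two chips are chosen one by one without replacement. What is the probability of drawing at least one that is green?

26/77

P(no green) = 18/22 × 17/21 = 306/462 = 51/77.
P(at least one) = 1 − 51/77 = 26/77.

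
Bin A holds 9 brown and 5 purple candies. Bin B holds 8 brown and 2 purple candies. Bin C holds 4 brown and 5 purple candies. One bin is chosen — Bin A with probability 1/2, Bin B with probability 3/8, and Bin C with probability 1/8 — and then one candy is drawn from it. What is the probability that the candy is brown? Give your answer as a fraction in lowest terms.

From Bin A: P(brown) = 9/14.
From Bin B: P(brown) = 8/10.
From Bin C: P(brown) = 4/9.
Total probability = (1/2)(9/14) + (3/8)(8/10) + (1/8)(4/9) = 853/1260.

853/1260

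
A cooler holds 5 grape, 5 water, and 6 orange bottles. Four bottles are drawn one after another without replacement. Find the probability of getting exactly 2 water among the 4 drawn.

One ordering (water drawn first) has probability 5/16 × 4/15 × 11/14 × 10/13 = 2200/43680 = 55/1092.
There are C(4,2) = 6 such orderings, each equally likely, so P = 6 × 55/1092 = 55/182.

55/182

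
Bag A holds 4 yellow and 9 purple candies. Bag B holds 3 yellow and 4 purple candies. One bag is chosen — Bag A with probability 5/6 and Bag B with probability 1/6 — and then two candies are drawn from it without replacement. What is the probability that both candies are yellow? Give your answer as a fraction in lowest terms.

From Bag A: P(both yellow) = (4/13)(3/12) = 1/13.
From Bag B: P(both yellow) = (3/7)(2/6) = 1/7.
Total probability = (5/6)(1/13) + (1/6)(1/7) = 8/91.

8/91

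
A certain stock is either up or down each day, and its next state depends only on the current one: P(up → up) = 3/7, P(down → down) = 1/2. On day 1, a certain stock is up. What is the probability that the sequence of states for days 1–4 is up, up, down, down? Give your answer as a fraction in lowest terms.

6/49

Day 1 is given. For each transition, use the conditional probability from the current state:
P(up | up) = 3/7; P(down | up) = 4/7; P(down | down) = 1/2.
P = 3/7 × 4/7 × 1/2 = 12/98 = 6/49.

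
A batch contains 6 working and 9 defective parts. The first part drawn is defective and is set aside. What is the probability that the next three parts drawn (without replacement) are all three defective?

2/13

After the first draw, 8 of the remaining 14 parts are defective.
P = 8/14 × 7/13 × 6/12 = 336/2184 = 2/13.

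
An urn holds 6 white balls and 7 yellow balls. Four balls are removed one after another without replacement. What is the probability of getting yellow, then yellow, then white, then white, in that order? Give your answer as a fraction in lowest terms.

21/286

Chain rule:
P = 7/13 × 6/12 × 6/11 × 5/10 = 1260/17160 = 21/286.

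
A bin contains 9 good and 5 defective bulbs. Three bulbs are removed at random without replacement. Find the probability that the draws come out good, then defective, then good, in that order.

15/91

Chain rule:
P = 9/14 × 5/13 × 8/12 = 360/2184 = 15/91.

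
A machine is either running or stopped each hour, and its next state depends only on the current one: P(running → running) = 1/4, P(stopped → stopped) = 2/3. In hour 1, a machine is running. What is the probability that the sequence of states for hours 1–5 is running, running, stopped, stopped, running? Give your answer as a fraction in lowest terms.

Hour 1 is given. For each transition, use the conditional probability from the current state:
P(running | running) = 1/4; P(stopped | running) = 3/4; P(stopped | stopped) = 2/3; P(running | stopped) = 1/3.
P = 1/4 × 3/4 × 2/3 × 1/3 = 6/144 = 1/24.

1/24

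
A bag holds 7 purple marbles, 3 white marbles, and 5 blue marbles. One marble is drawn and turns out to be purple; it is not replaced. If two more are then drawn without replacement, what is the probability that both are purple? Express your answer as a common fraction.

With the first marble removed, 6 purple remain out of 14.
P = 6/14 × 5/13 = 30/182 = 15/91.

15/91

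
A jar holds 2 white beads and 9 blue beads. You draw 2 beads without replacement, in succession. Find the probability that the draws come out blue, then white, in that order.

9/55

Chain rule:
P = 9/11 × 2/10 = 18/110 = 9/55.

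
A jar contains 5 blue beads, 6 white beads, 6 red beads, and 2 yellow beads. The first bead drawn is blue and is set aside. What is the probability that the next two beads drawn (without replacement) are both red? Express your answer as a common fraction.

5/51

After the first draw, 6 of the remaining 18 beads are red.
P = 6/18 × 5/17 = 30/306 = 5/51.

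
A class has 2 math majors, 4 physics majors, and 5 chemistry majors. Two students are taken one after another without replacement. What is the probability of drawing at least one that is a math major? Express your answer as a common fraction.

P(no math majors) = 9/11 × 8/10 = 72/110 = 36/55.
P(at least one) = 1 − 36/55 = 19/55.

19/55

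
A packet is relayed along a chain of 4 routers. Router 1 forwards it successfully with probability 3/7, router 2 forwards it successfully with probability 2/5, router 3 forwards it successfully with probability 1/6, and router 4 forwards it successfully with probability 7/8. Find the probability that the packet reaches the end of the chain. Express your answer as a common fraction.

Multiplying along the chain,
P = 3/7 × 2/5 × 1/6 × 7/8 = 42/1680 = 1/40.

1/40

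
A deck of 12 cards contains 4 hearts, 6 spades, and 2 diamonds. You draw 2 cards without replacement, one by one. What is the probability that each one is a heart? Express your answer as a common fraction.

1/11

P = 4/12 × 3/11 = 12/132 = 1/11.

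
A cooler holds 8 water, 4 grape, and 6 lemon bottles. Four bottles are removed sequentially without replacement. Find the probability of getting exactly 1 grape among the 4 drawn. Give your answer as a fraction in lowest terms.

One ordering (grape drawn first) has probability 4/18 × 14/17 × 13/16 × 12/15 = 8736/73440 = 91/765.
There are C(4,1) = 4 such orderings, each equally likely, so P = 4 × 91/765 = 364/765.

364/765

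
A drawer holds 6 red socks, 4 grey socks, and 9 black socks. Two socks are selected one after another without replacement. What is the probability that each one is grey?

2/57

P = 4/19 × 3/18 = 12/342 = 2/57.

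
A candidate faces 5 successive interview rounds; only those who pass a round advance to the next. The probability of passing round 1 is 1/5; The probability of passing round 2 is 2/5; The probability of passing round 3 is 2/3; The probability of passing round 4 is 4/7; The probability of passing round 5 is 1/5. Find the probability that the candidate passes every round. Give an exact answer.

The events are sequential, so multiply the conditional probabilities:
P = 1/5 × 2/5 × 2/3 × 4/7 × 1/5 = 16/2625.

16/2625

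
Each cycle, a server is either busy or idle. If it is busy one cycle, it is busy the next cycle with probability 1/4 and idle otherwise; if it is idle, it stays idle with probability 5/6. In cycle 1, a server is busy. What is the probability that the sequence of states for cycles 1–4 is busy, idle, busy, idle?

3/32

Cycle 1 is given. For each transition, use the conditional probability from the current state:
P(idle | busy) = 3/4; P(busy | idle) = 1/6; P(idle | busy) = 3/4.
P = 3/4 × 1/6 × 3/4 = 9/96 = 3/32.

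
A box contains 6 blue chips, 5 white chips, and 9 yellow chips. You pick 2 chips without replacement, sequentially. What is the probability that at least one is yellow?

27/38

P(no yellow) = 11/20 × 10/19 = 110/380 = 11/38.
P(at least one) = 1 − 11/38 = 27/38.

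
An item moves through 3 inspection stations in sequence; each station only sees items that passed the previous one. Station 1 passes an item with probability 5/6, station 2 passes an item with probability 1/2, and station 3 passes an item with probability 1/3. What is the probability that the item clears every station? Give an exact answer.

The events are sequential, so multiply the conditional probabilities:
P = 5/6 × 1/2 × 1/3 = 5/36.

5/36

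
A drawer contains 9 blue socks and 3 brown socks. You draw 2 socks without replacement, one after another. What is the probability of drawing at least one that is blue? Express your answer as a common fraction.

P(no blue) = 3/12 × 2/11 = 6/132 = 1/22.
P(at least one) = 1 − 1/22 = 21/22.

21/22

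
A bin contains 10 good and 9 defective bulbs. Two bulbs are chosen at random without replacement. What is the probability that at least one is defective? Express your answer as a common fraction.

14/19

P(no defective) = 10/19 × 9/18 = 90/342 = 5/19.
P(at least one) = 1 − 5/19 = 14/19.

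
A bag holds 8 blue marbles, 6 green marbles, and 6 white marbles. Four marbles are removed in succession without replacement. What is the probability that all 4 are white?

1/323

P(every draw is white) = 6/20 × 5/19 × 4/18 × 3/17 = 360/116280 = 1/323.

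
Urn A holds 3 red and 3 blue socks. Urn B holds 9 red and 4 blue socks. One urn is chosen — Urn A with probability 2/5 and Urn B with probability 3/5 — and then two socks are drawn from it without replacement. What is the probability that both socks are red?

116/325

From Urn A: P(both red) = (3/6)(2/5) = 1/5.
From Urn B: P(both red) = (9/13)(8/12) = 6/13.
Total probability = (2/5)(1/5) + (3/5)(6/13) = 116/325.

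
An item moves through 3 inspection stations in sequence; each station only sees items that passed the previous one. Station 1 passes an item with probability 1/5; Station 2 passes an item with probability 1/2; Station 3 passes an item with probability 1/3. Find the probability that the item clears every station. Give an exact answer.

1/30

Each stage is reached only if all earlier stages succeed, so
P = 1/5 × 1/2 × 1/3 = 1/30.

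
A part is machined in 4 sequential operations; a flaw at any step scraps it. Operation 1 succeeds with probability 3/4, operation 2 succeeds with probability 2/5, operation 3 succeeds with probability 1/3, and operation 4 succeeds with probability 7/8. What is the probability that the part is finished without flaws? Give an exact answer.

7/80

Each stage is reached only if all earlier stages succeed, so
P = 3/4 × 2/5 × 1/3 × 7/8 = 42/480 = 7/80.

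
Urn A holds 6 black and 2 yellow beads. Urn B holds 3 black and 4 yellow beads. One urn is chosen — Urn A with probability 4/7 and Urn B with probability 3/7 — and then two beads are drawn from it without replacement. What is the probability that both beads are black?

From Urn A: P(both black) = (6/8)(5/7) = 15/28.
From Urn B: P(both black) = (3/7)(2/6) = 1/7.
Total probability = (4/7)(15/28) + (3/7)(1/7) = 18/49.

18/49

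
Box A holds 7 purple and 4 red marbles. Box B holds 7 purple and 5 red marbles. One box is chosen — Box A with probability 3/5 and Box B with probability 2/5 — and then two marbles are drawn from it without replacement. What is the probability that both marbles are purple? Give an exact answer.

From Box A: P(both purple) = (7/11)(6/10) = 21/55.
From Box B: P(both purple) = (7/12)(6/11) = 7/22.
Total probability = (3/5)(21/55) + (2/5)(7/22) = 98/275.

98/275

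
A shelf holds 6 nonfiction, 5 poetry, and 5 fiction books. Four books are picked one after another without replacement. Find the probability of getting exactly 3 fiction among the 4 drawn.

One ordering (fiction drawn first) has probability 5/16 × 4/15 × 3/14 × 11/13 = 660/43680 = 11/728.
There are C(4,3) = 4 such orderings, each equally likely, so P = 4 × 11/728 = 11/182.

11/182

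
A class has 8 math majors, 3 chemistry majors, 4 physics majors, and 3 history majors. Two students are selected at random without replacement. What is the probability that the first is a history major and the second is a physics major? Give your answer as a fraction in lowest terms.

Multiply the probability of each draw given the previous ones:
P = 3/18 × 4/17 = 12/306 = 2/51.

2/51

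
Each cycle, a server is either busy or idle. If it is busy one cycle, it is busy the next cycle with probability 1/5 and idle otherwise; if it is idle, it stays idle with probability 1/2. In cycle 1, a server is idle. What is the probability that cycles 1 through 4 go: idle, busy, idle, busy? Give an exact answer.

Cycle 1 is given. For each transition, use the conditional probability from the current state:
P(busy | idle) = 1/2; P(idle | busy) = 4/5; P(busy | idle) = 1/2.
P = 1/2 × 4/5 × 1/2 = 4/20 = 1/5.

1/5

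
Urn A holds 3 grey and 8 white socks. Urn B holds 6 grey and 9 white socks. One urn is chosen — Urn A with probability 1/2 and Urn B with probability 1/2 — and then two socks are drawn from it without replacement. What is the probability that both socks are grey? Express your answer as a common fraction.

38/385

From Urn A: P(both grey) = (3/11)(2/10) = 3/55.
From Urn B: P(both grey) = (6/15)(5/14) = 1/7.
Total probability = (1/2)(3/55) + (1/2)(1/7) = 38/385.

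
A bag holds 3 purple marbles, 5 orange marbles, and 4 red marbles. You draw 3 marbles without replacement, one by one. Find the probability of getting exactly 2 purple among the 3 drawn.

One ordering (purple drawn first) has probability 3/12 × 2/11 × 9/10 = 54/1320 = 9/220.
There are C(3,2) = 3 such orderings, each equally likely, so P = 3 × 9/220 = 27/220.

27/220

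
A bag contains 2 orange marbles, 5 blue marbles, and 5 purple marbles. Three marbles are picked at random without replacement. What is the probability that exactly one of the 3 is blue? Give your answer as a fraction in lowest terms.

21/44

One ordering (blue drawn first) has probability 5/12 × 7/11 × 6/10 = 210/1320 = 7/44.
There are C(3,1) = 3 such orderings, each equally likely, so P = 3 × 7/44 = 21/44.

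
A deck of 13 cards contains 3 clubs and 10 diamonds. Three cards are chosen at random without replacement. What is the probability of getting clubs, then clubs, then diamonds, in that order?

Chain rule:
P = 3/13 × 2/12 × 10/11 = 60/1716 = 5/143.

5/143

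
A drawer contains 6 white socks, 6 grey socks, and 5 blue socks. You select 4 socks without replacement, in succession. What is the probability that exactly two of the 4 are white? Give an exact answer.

165/476

One ordering (white drawn first) has probability 6/17 × 5/16 × 11/15 × 10/14 = 3300/57120 = 55/952.
There are C(4,2) = 6 such orderings, each equally likely, so P = 6 × 55/952 = 165/476.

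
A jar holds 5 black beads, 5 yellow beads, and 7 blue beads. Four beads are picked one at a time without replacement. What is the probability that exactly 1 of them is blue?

6/17

One ordering (blue drawn first) has probability 7/17 × 10/16 × 9/15 × 8/14 = 5040/57120 = 3/34.
There are C(4,1) = 4 such orderings, each equally likely, so P = 4 × 3/34 = 6/17.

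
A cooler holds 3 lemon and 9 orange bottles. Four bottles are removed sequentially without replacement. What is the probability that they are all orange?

P(all orange) = 9/12 × 8/11 × 7/10 × 6/9 = 3024/11880 = 14/55.

14/55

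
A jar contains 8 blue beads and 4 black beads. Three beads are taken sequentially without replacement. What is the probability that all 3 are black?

P(every draw is black) = 4/12 × 3/11 × 2/10 = 24/1320 = 1/55.

1/55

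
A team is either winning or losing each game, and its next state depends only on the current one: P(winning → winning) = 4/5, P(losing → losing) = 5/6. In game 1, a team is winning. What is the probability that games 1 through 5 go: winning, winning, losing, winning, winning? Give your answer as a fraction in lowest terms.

8/375

Game 1 is given. For each transition, use the conditional probability from the current state:
P(winning | winning) = 4/5; P(losing | winning) = 1/5; P(winning | losing) = 1/6; P(winning | winning) = 4/5.
P = 4/5 × 1/5 × 1/6 × 4/5 = 16/750 = 8/375.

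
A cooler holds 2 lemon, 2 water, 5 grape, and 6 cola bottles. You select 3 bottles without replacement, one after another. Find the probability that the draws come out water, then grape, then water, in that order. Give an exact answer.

1/273

Each draw changes the counts, so multiply the conditional probabilities along the sequence:
P = 2/15 × 5/14 × 1/13 = 10/2730 = 1/273.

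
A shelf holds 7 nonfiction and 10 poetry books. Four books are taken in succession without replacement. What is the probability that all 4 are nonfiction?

1/68

P(every draw is nonfiction) = 7/17 × 6/16 × 5/15 × 4/14 = 840/57120 = 1/68.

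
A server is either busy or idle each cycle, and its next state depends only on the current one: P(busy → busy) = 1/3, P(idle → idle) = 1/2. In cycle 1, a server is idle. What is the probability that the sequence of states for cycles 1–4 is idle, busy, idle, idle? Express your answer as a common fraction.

Cycle 1 is given. For each transition, use the conditional probability from the current state:
P(busy | idle) = 1/2; P(idle | busy) = 2/3; P(idle | idle) = 1/2.
P = 1/2 × 2/3 × 1/2 = 2/12 = 1/6.

1/6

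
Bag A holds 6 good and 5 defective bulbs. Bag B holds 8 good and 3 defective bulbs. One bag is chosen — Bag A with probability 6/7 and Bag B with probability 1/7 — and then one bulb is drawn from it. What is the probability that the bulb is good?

4/7

From Bag A: P(good) = 6/11.
From Bag B: P(good) = 8/11.
Total probability = (6/7)(6/11) + (1/7)(8/11) = 4/7.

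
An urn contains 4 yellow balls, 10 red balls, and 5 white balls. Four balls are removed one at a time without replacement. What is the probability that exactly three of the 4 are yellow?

One ordering (yellow drawn first) has probability 4/19 × 3/18 × 2/17 × 15/16 = 360/93024 = 5/1292.
There are C(4,3) = 4 such orderings, each equally likely, so P = 4 × 5/1292 = 5/323.

5/323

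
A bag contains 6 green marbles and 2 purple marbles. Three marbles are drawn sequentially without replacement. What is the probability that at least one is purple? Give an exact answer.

P(no purple) = 6/8 × 5/7 × 4/6 = 120/336 = 5/14.
P(at least one) = 1 − 5/14 = 9/14.

9/14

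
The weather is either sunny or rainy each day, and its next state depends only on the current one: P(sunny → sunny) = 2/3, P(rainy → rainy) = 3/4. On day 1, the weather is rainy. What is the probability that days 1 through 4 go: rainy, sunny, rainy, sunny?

Day 1 is given. For each transition, use the conditional probability from the current state:
P(sunny | rainy) = 1/4; P(rainy | sunny) = 1/3; P(sunny | rainy) = 1/4.
P = 1/4 × 1/3 × 1/4 = 1/48.

1/48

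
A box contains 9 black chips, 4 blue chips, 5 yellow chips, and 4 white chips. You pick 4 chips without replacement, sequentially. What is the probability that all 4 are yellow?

1/1463

P(all yellow) = 5/22 × 4/21 × 3/20 × 2/19 = 120/175560 = 1/1463.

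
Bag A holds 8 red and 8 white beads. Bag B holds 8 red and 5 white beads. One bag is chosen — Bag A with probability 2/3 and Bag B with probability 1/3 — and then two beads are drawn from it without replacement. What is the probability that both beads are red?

From Bag A: P(both red) = (8/16)(7/15) = 7/30.
From Bag B: P(both red) = (8/13)(7/12) = 14/39.
Total probability = (2/3)(7/30) + (1/3)(14/39) = 161/585.

161/585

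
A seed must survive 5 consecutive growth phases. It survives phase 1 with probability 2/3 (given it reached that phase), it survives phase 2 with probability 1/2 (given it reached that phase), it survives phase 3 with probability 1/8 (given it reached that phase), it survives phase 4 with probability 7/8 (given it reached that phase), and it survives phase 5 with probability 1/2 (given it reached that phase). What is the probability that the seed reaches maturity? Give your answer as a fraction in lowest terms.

7/384

Each stage is reached only if all earlier stages succeed, so
P = 2/3 × 1/2 × 1/8 × 7/8 × 1/2 = 14/768 = 7/384.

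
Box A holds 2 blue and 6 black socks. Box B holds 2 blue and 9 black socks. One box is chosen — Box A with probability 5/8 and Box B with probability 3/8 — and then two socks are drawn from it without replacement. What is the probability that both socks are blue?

359/12320

From Box A: P(both blue) = (2/8)(1/7) = 1/28.
From Box B: P(both blue) = (2/11)(1/10) = 1/55.
Total probability = (5/8)(1/28) + (3/8)(1/55) = 359/12320.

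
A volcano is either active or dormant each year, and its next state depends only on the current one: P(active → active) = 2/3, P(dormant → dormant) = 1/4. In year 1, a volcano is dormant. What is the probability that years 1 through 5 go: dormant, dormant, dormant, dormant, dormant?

1/256

Year 1 is given. For each transition, use the conditional probability from the current state:
P(dormant | dormant) = 1/4; P(dormant | dormant) = 1/4; P(dormant | dormant) = 1/4; P(dormant | dormant) = 1/4.
P = 1/4 × 1/4 × 1/4 × 1/4 = 1/256.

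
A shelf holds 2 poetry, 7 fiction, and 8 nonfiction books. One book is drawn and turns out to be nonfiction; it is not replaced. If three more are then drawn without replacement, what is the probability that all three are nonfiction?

1/16

After the first draw, 7 of the remaining 16 books are nonfiction.
P = 7/16 × 6/15 × 5/14 = 210/3360 = 1/16.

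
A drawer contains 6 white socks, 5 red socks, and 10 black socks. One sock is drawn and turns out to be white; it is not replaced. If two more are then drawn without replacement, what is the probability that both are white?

With the first sock removed, 5 white remain out of 20.
P = 5/20 × 4/19 = 20/380 = 1/19.

1/19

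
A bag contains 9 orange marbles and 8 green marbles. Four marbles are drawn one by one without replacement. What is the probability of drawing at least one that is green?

P(no green) = 9/17 × 8/16 × 7/15 × 6/14 = 3024/57120 = 9/170.
P(at least one) = 1 − 9/170 = 161/170.

161/170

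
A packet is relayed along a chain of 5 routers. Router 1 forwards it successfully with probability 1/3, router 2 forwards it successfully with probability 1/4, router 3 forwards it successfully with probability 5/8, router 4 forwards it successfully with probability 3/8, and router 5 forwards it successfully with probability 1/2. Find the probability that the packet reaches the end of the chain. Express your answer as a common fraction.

5/512

Each stage is reached only if all earlier stages succeed, so
P = 1/3 × 1/4 × 5/8 × 3/8 × 1/2 = 15/1536 = 5/512.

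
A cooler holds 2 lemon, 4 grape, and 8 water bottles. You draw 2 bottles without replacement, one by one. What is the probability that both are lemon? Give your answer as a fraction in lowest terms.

P(every draw is lemon) = 2/14 × 1/13 = 2/182 = 1/91.

1/91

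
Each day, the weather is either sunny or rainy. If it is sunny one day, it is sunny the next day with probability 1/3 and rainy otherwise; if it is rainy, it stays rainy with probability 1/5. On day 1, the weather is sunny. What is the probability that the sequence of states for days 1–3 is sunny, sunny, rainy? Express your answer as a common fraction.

Day 1 is given. For each transition, use the conditional probability from the current state:
P(sunny | sunny) = 1/3; P(rainy | sunny) = 2/3.
P = 1/3 × 2/3 = 2/9.

2/9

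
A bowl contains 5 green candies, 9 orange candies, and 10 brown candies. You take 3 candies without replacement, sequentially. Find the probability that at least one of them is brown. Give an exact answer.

415/506

P(no brown) = 14/24 × 13/23 × 12/22 = 2184/12144 = 91/506.
P(at least one) = 1 − 91/506 = 415/506.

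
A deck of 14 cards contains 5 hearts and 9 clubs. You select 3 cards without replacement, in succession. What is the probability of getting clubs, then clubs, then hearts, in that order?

Each draw changes the counts, so multiply the conditional probabilities along the sequence:
P = 9/14 × 8/13 × 5/12 = 360/2184 = 15/91.

15/91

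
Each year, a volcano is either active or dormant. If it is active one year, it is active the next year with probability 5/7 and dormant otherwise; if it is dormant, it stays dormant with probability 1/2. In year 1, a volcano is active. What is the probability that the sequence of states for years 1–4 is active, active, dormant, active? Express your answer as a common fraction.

Year 1 is given. For each transition, use the conditional probability from the current state:
P(active | active) = 5/7; P(dormant | active) = 2/7; P(active | dormant) = 1/2.
P = 5/7 × 2/7 × 1/2 = 10/98 = 5/49.

5/49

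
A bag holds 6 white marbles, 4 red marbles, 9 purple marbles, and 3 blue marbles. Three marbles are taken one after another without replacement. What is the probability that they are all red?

1/385

P = 4/22 × 3/21 × 2/20 = 24/9240 = 1/385.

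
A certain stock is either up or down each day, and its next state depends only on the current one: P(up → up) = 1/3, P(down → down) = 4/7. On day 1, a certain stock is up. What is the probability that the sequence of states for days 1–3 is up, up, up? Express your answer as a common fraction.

Day 1 is given. For each transition, use the conditional probability from the current state:
P(up | up) = 1/3; P(up | up) = 1/3.
P = 1/3 × 1/3 = 1/9.

1/9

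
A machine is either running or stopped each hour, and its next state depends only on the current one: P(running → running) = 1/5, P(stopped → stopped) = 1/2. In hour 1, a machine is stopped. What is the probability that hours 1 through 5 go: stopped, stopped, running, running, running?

1/100

Hour 1 is given. For each transition, use the conditional probability from the current state:
P(stopped | stopped) = 1/2; P(running | stopped) = 1/2; P(running | running) = 1/5; P(running | running) = 1/5.
P = 1/2 × 1/2 × 1/5 × 1/5 = 1/100.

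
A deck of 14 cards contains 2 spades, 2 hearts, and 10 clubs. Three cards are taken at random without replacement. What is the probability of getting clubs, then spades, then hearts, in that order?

Chain rule:
P = 10/14 × 2/13 × 2/12 = 40/2184 = 5/273.

5/273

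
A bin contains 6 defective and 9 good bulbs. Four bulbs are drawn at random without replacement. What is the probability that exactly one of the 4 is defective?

One ordering (defective drawn first) has probability 6/15 × 9/14 × 8/13 × 7/12 = 3024/32760 = 6/65.
There are C(4,1) = 4 such orderings, each equally likely, so P = 4 × 6/65 = 24/65.

24/65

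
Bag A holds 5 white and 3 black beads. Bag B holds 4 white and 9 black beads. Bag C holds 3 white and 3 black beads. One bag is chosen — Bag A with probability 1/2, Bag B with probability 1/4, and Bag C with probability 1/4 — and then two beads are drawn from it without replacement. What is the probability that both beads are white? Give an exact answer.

451/1820

From Bag A: P(both white) = (5/8)(4/7) = 5/14.
From Bag B: P(both white) = (4/13)(3/12) = 1/13.
From Bag C: P(both white) = (3/6)(2/5) = 1/5.
Total probability = (1/2)(5/14) + (1/4)(1/13) + (1/4)(1/5) = 451/1820.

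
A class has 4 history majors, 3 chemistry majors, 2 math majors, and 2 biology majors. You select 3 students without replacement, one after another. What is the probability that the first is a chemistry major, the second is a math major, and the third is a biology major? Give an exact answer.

2/165

Multiply the probability of each draw given the previous ones:
P = 3/11 × 2/10 × 2/9 = 12/990 = 2/165.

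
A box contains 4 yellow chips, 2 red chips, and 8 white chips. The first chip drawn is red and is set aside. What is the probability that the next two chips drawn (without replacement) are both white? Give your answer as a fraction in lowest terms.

After the first draw, 8 of the remaining 13 chips are white.
P = 8/13 × 7/12 = 56/156 = 14/39.

14/39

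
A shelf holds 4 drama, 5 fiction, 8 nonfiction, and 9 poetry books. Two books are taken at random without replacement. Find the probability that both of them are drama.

6/325

P(all drama) = 4/26 × 3/25 = 12/650 = 6/325.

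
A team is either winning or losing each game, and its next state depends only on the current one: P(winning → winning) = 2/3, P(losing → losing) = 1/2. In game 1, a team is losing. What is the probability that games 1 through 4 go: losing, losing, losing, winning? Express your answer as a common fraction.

1/8

Game 1 is given. For each transition, use the conditional probability from the current state:
P(losing | losing) = 1/2; P(losing | losing) = 1/2; P(winning | losing) = 1/2.
P = 1/2 × 1/2 × 1/2 = 1/8.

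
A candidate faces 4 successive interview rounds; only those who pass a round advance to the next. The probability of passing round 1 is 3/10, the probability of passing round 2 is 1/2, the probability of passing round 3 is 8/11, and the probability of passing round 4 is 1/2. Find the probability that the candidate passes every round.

3/55

Each stage is reached only if all earlier stages succeed, so
P = 3/10 × 1/2 × 8/11 × 1/2 = 24/440 = 3/55.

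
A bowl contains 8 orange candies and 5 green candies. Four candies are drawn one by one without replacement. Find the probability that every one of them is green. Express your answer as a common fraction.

P = 5/13 × 4/12 × 3/11 × 2/10 = 120/17160 = 1/143.

1/143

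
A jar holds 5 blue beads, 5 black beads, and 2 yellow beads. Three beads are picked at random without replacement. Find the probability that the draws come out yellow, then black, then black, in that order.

Each draw changes the counts, so multiply the conditional probabilities along the sequence:
P = 2/12 × 5/11 × 4/10 = 40/1320 = 1/33.

1/33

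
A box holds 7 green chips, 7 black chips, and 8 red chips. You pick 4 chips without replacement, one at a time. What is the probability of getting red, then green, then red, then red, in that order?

14/1045

Multiply the probability of each draw given the previous ones:
P = 8/22 × 7/21 × 7/20 × 6/19 = 2352/175560 = 14/1045.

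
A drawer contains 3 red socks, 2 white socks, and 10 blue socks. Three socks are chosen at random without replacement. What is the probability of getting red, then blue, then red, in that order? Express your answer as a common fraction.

2/91

Each draw changes the counts, so multiply the conditional probabilities along the sequence:
P = 3/15 × 10/14 × 2/13 = 60/2730 = 2/91.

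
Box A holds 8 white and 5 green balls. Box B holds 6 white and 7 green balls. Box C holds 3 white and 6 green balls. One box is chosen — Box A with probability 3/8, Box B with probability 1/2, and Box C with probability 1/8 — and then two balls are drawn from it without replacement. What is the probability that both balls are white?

From Box A: P(both white) = (8/13)(7/12) = 14/39.
From Box B: P(both white) = (6/13)(5/12) = 5/26.
From Box C: P(both white) = (3/9)(2/8) = 1/12.
Total probability = (3/8)(14/39) + (1/2)(5/26) + (1/8)(1/12) = 301/1248.

301/1248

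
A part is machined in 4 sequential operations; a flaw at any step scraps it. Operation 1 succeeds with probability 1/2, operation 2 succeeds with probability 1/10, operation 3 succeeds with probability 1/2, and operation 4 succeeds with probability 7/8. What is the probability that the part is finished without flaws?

The events are sequential, so multiply the conditional probabilities:
P = 1/2 × 1/10 × 1/2 × 7/8 = 7/320.

7/320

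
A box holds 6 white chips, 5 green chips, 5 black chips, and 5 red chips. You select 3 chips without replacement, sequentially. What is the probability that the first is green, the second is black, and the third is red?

25/1596

Multiply the probability of each draw given the previous ones:
P = 5/21 × 5/20 × 5/19 = 125/7980 = 25/1596.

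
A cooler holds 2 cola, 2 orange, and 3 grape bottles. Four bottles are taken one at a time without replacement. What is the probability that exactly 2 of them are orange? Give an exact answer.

2/7

One ordering (orange drawn first) has probability 2/7 × 1/6 × 5/5 × 4/4 = 40/840 = 1/21.
There are C(4,2) = 6 such orderings, each equally likely, so P = 6 × 1/21 = 2/7.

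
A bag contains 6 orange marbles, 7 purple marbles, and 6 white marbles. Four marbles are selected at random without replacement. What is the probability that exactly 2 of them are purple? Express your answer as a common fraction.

231/646

One ordering (purple drawn first) has probability 7/19 × 6/18 × 12/17 × 11/16 = 5544/93024 = 77/1292.
There are C(4,2) = 6 such orderings, each equally likely, so P = 6 × 77/1292 = 231/646.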